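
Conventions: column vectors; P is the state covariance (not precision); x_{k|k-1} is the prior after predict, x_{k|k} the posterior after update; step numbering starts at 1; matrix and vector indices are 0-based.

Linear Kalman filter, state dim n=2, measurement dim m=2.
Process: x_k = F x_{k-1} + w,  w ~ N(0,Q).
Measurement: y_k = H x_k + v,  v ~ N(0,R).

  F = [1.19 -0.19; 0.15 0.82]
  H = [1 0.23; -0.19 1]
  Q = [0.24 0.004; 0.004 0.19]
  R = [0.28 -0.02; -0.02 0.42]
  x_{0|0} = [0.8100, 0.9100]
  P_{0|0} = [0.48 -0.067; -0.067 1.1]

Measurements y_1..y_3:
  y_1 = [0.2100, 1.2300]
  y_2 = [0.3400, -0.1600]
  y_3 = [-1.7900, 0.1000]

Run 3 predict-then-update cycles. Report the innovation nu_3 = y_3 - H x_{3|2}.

step 1: x^-=[0.7910, 0.8677]  P^-=[0.9897 -0.1452; -0.1452 0.9240]  S=[1.2518 -0.1344; -0.1344 1.4349]  K=[0.7465 -0.1623; 0.1262 0.6750]  nu=[-0.7806, 0.5126]  x^+=[0.1251, 1.1151]  P^+=[0.2217 -0.0410; -0.0410 0.2732]
step 2: x^-=[-0.0630, 0.9332]  P^-=[0.5823 -0.0378; -0.0378 0.3686]  S=[0.8645 -0.0820; -0.0820 0.8240]  K=[0.6527 -0.1152; 0.0985 0.4659]  nu=[0.1884, -1.1052]  x^+=[0.1872, 0.4369]  P^+=[0.1908 -0.0252; -0.0252 0.1889]
step 3: x^-=[0.1398, 0.3863]  P^-=[0.5285 -0.0152; -0.0152 0.3151]  S=[0.8181 -0.0625; -0.0625 0.7600]  K=[0.6340 -0.1000; 0.1026 0.4269]  nu=[-2.0187, -0.2598]  x^+=[-1.1141, 0.0683]  P^+=[0.1841 -0.0197; -0.0197 0.1735]

innov = [-2.0187, -0.2598]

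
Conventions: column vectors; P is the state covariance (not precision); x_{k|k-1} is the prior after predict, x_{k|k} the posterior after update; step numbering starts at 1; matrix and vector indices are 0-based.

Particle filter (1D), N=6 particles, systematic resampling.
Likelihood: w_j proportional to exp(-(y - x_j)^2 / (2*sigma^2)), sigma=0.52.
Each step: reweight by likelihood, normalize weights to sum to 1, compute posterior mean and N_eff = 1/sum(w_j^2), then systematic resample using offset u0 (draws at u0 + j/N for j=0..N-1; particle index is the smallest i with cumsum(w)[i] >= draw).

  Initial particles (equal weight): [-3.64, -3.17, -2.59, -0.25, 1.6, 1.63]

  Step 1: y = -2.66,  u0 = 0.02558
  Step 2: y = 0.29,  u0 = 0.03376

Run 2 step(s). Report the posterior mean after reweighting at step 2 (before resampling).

step 1: w=[0.0952, 0.3476, 0.5572, 0.0000, 0.0000, 0.0000]  mean=-2.8915  Neff=2.2710  idx=[0, 1, 1, 2, 2, 2]
step 2: w=[0.0000, 0.0004, 0.0004, 0.3331, 0.3331, 0.3331]  mean=-2.5904  Neff=3.0045  idx=[3, 3, 4, 4, 5, 5]

post_mean = -2.5904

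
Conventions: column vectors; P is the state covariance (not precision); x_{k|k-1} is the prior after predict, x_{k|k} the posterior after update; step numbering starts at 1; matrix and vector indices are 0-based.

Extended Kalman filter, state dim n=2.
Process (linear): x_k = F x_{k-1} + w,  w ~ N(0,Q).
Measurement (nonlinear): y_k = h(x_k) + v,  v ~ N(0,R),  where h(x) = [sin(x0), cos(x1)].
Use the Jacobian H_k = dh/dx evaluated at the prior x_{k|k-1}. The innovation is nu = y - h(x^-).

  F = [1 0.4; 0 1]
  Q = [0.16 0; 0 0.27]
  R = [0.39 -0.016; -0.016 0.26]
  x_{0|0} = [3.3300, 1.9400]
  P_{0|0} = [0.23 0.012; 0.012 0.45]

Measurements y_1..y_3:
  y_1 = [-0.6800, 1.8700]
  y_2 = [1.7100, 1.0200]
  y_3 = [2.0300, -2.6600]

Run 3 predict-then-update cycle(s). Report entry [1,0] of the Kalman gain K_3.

step 1: x^-=[4.1060, 1.9400]  P^-=[0.4716 0.1920; 0.1920 0.7200]  H_jac=[-0.5699 0.0000; 0.0000 -0.9326]  S=[0.5432 0.0860; 0.0860 0.8862]  K=[-0.4700 -0.1564; -0.0827 -0.7497]  nu=[0.1417, 2.2309]  x^+=[3.6905, 0.2559]  P^+=[0.3173 0.0355; 0.0355 0.2076]
step 2: x^-=[3.7928, 0.2559]  P^-=[0.5389 0.1186; 0.1186 0.4776]  H_jac=[-0.7953 0.0000; 0.0000 -0.2531]  S=[0.7309 0.0079; 0.0079 0.2906]  K=[-0.5855 -0.0874; -0.1246 -0.4126]  nu=[2.3162, 0.0526]  x^+=[2.4321, -0.0543]  P^+=[0.2853 0.0528; 0.0528 0.4159]
step 3: x^-=[2.4104, -0.0543]  P^-=[0.5541 0.2192; 0.2192 0.6859]  H_jac=[-0.7444 0.0000; 0.0000 0.0543]  S=[0.6970 -0.0249; -0.0249 0.2620]  K=[-0.5921 -0.0108; -0.2298 0.1204]  nu=[1.3623, -3.6585]  x^+=[1.6431, -0.8077]  P^+=[0.3100 0.1230; 0.1230 0.6440]

K[1,0] = -0.2298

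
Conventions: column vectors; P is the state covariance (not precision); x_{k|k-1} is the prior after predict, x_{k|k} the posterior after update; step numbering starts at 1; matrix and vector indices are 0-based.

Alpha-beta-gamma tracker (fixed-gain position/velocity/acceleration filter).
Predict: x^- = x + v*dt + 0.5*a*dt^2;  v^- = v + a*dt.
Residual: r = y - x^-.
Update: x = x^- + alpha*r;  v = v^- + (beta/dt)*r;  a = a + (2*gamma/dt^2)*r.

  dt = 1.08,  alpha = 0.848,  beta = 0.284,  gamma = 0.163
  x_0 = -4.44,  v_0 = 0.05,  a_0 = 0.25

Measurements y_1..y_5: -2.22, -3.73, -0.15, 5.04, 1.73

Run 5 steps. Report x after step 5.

x_post = 2.8282

step 1: x_pred=-4.2402  r=2.0202  x^+=-2.5271  v^+=0.8512  a^+=0.8146
step 2: x_pred=-1.1326  r=-2.5974  x^+=-3.3352  v^+=1.0480  a^+=0.0887
step 3: x_pred=-2.1516  r=2.0016  x^+=-0.4542  v^+=1.6702  a^+=0.6481
step 4: x_pred=1.7275  r=3.3125  x^+=4.5365  v^+=3.2412  a^+=1.5739
step 5: x_pred=8.9549  r=-7.2249  x^+=2.8282  v^+=3.0412  a^+=-0.4454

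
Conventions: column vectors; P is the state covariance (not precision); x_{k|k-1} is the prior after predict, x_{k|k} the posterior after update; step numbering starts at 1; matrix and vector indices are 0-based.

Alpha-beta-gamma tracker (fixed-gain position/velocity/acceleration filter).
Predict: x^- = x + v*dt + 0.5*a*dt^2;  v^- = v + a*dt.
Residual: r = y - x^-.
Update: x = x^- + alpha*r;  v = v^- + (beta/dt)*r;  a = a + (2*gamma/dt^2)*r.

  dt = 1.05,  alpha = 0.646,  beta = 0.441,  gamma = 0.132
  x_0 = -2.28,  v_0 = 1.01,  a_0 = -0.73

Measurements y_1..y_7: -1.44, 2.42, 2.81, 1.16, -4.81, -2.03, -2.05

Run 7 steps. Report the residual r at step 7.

resid = 6.0279

step 1: x_pred=-1.6219  r=0.1819  x^+=-1.5044  v^+=0.3199  a^+=-0.6864
step 2: x_pred=-1.5469  r=3.9669  x^+=1.0157  v^+=1.2652  a^+=0.2635
step 3: x_pred=2.4894  r=0.3206  x^+=2.6965  v^+=1.6765  a^+=0.3402
step 4: x_pred=4.6444  r=-3.4844  x^+=2.3935  v^+=0.5703  a^+=-0.4941
step 5: x_pred=2.7199  r=-7.5299  x^+=-2.1444  v^+=-3.1111  a^+=-2.2972
step 6: x_pred=-6.6774  r=4.6474  x^+=-3.6752  v^+=-3.5713  a^+=-1.1844
step 7: x_pred=-8.0779  r=6.0279  x^+=-4.1839  v^+=-2.2831  a^+=0.2591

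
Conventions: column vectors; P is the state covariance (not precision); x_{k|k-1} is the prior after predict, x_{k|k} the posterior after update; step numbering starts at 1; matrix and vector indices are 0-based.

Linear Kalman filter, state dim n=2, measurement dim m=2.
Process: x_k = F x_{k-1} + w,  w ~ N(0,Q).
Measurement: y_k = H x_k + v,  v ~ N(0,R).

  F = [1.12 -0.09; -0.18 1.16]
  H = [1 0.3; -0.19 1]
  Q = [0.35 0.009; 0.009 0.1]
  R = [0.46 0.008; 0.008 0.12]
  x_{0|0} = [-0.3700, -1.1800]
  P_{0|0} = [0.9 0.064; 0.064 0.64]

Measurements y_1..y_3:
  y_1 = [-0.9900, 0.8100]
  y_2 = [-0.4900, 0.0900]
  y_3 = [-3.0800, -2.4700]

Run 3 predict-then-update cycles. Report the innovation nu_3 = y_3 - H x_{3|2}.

innov = [-2.3917, -2.9656]

step 1: x^-=[-0.3082, -1.3022]  P^-=[1.4712 -0.1551; -0.1551 0.9636]  S=[1.9249 -0.1287; -0.1287 1.1957]  K=[0.7210 -0.2859; 0.1261 0.8441]  nu=[-0.2911, 2.0536]  x^+=[-1.1052, 0.3947]  P^+=[0.3197 0.0322; 0.0322 0.1084]
step 2: x^-=[-1.2734, 0.6568]  P^-=[0.7454 -0.0244; -0.0244 0.2428]  S=[1.2127 -0.0838; -0.0838 0.3990]  K=[0.5885 -0.2925; 0.0840 0.6378]  nu=[0.5864, -0.8087]  x^+=[-0.6917, 0.1902]  P^+=[0.2625 0.0195; 0.0195 0.0809]
step 3: x^-=[-0.7919, 0.3452]  P^-=[0.6760 -0.0267; -0.0267 0.2092]  S=[1.1388 -0.0829; -0.0829 0.3638]  K=[0.5649 -0.2979; 0.0758 0.6064]  nu=[-2.3917, -2.9656]  x^+=[-1.2596, -1.6343]  P^+=[0.2524 0.0167; 0.0167 0.0766]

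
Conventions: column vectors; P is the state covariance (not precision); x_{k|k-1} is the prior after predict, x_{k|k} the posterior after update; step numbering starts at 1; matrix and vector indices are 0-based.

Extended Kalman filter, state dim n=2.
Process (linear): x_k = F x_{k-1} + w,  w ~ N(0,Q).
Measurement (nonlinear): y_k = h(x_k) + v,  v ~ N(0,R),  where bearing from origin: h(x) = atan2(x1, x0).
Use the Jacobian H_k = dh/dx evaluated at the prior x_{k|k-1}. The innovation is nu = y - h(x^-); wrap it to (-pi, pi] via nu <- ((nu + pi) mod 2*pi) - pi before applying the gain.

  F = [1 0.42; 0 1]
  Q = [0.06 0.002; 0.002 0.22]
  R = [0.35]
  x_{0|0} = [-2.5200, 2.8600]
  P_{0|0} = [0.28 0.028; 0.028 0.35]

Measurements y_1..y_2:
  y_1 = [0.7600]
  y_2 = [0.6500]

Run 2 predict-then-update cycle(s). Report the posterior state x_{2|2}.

x_post = [0.8278, 3.3871]

step 1: x^-=[-1.3188, 2.8600]  P^-=[0.4253 0.1770; 0.1770 0.5700]  H_jac=[-0.2883 -0.1330]  S=[0.4090]  K=[-0.3573; -0.3101]  nu=[-1.2429]  x^+=[-0.8747, 3.2454]  P^+=[0.3730 0.1317; 0.1317 0.5307]
step 2: x^-=[0.4884, 3.2454]  P^-=[0.6373 0.3566; 0.3566 0.7507]  H_jac=[-0.3013 0.0453]  S=[0.3997]  K=[-0.4400; -0.1837]  nu=[-0.7714]  x^+=[0.8278, 3.3871]  P^+=[0.5599 0.3243; 0.3243 0.7372]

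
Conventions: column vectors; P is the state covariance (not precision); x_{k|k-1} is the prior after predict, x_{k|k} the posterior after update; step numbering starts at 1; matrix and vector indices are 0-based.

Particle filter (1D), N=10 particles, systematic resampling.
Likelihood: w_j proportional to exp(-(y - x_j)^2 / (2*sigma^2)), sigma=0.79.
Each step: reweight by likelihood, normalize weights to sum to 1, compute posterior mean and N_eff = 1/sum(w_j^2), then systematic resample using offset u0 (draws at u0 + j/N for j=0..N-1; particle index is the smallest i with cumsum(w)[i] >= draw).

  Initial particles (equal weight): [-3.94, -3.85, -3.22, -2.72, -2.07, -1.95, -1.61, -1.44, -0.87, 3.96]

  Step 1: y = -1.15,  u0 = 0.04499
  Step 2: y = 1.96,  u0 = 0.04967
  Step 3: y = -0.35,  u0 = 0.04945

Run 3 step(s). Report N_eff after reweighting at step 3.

step 1: w=[0.0005, 0.0007, 0.0081, 0.0347, 0.1269, 0.1497, 0.2110, 0.2337, 0.2348, 0.0000]  mean=-1.5601  Neff=5.1542  idx=[4, 4, 5, 6, 6, 7, 7, 7, 8, 8]
step 2: w=[0.0006, 0.0006, 0.0013, 0.0101, 0.0101, 0.0261, 0.0261, 0.0261, 0.4494, 0.4494]  mean=-0.9325  Neff=2.4617  idx=[6, 8, 8, 8, 8, 8, 9, 9, 9, 9]
step 3: w=[0.0506, 0.1055, 0.1055, 0.1055, 0.1055, 0.1055, 0.1055, 0.1055, 0.1055, 0.1055]  mean=-0.8988  Neff=9.7357  idx=[0, 1, 2, 3, 4, 5, 6, 7, 8, 9]

N_eff = 9.7357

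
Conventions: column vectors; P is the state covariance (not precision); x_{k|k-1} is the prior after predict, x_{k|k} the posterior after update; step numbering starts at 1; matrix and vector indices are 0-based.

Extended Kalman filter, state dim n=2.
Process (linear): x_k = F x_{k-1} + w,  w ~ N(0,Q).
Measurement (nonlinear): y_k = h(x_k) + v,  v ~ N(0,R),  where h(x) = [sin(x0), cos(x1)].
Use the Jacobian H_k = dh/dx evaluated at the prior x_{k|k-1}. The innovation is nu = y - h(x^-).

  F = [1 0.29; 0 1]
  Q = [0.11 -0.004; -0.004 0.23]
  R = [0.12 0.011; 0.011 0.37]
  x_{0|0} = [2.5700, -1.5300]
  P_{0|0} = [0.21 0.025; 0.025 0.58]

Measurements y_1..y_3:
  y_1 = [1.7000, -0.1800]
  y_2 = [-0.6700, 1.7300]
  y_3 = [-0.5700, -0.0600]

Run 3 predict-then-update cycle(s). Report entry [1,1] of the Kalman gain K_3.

K[1,1] = 0.5251

step 1: x^-=[2.1263, -1.5300]  P^-=[0.3833 0.1892; 0.1892 0.8100]  H_jac=[-0.5274 0.0000; 0.0000 0.9992]  S=[0.2266 -0.0887; -0.0887 1.1787]  K=[-0.8544 0.0961; -0.1768 0.6734]  nu=[0.8504, -0.2208]  x^+=[1.3785, -1.8290]  P^+=[0.1924 0.0262; 0.0262 0.2474]
step 2: x^-=[0.8481, -1.8290]  P^-=[0.3384 0.0939; 0.0939 0.4774]  H_jac=[0.6614 0.0000; 0.0000 0.9669]  S=[0.2680 0.0711; 0.0711 0.8163]  K=[0.8246 0.0395; 0.0838 0.5582]  nu=[-1.4200, 1.9853]  x^+=[-0.2445, -0.8398]  P^+=[0.1503 0.0245; 0.0245 0.2146]
step 3: x^-=[-0.4880, -0.8398]  P^-=[0.2925 0.0827; 0.0827 0.4446]  H_jac=[0.8833 0.0000; 0.0000 0.7445]  S=[0.3482 0.0654; 0.0654 0.6164]  K=[0.7379 0.0216; 0.1112 0.5251]  nu=[-0.1011, -0.7276]  x^+=[-0.5784, -1.2331]  P^+=[0.1005 0.0216; 0.0216 0.2626]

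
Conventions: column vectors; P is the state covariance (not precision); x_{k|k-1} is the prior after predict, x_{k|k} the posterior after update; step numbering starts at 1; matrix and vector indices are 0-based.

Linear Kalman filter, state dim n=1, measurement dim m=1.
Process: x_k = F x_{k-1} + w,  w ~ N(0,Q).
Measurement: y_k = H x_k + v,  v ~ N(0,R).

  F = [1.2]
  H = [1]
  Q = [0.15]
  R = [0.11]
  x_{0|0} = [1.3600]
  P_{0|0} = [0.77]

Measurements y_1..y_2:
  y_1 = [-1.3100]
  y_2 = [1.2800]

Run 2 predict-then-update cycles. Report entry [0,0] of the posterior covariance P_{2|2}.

P_post[0,0] = 0.0802

step 1: x^-=[1.6320]  P^-=[1.2588]  S=[1.3688]  K=[0.9196]  nu=[-2.9420]  x^+=[-1.0736]  P^+=[0.1012]
step 2: x^-=[-1.2883]  P^-=[0.2957]  S=[0.4057]  K=[0.7288]  nu=[2.5683]  x^+=[0.5836]  P^+=[0.0802]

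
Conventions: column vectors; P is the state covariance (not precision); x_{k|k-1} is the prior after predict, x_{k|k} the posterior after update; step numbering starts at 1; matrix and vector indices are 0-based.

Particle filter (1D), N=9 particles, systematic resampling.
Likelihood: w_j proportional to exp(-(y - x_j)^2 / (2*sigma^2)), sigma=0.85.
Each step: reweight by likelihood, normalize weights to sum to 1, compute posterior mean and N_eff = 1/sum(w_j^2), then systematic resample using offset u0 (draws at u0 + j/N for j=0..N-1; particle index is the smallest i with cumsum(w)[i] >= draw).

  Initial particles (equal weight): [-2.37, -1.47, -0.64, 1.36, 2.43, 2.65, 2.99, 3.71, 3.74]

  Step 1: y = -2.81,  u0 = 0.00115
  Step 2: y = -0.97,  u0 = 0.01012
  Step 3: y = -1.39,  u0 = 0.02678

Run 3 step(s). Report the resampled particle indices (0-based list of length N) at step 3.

resampled_idx = [0, 1, 3, 4, 5, 6, 6, 7, 8]

step 1: w=[0.7278, 0.2402, 0.0320, 0.0000, 0.0000, 0.0000, 0.0000, 0.0000, 0.0000]  mean=-2.0985  Neff=1.6994  idx=[0, 0, 0, 0, 0, 0, 0, 1, 1]
step 2: w=[0.0739, 0.0739, 0.0739, 0.0739, 0.0739, 0.0739, 0.0739, 0.2413, 0.2413]  mean=-1.9356  Neff=6.4635  idx=[0, 1, 3, 4, 6, 7, 7, 8, 8]
step 3: w=[0.0785, 0.0785, 0.0785, 0.0785, 0.0785, 0.1519, 0.1519, 0.1519, 0.1519]  mean=-1.8232  Neff=8.1245  idx=[0, 1, 3, 4, 5, 6, 6, 7, 8]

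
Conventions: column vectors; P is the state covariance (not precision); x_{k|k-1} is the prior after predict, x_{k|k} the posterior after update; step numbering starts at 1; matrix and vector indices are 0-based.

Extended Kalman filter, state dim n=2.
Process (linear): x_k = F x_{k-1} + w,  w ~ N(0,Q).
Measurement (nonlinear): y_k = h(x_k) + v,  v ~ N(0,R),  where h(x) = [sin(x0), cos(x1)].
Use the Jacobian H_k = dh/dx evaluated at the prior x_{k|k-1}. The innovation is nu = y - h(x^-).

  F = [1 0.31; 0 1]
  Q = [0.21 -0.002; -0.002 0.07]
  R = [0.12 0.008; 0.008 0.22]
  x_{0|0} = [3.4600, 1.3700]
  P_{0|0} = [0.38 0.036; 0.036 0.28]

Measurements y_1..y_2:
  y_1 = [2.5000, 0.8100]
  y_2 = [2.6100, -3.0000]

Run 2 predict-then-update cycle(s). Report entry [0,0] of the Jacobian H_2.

H_jac[0,0] = 0.6012

step 1: x^-=[3.8847, 1.3700]  P^-=[0.6392 0.1208; 0.1208 0.3500]  H_jac=[-0.7364 0.0000; 0.0000 -0.9799]  S=[0.4666 0.0952; 0.0952 0.5561]  K=[-1.0003 -0.0417; -0.0672 -0.6053]  nu=[3.1766, 0.6106]  x^+=[0.6818, 0.7870]  P^+=[0.1635 0.0175; 0.0175 0.1364]
step 2: x^-=[0.9258, 0.7870]  P^-=[0.3974 0.0578; 0.0578 0.2064]  H_jac=[0.6012 0.0000; 0.0000 -0.7082]  S=[0.2637 -0.0166; -0.0166 0.3236]  K=[0.9012 -0.0803; 0.1037 -0.4466]  nu=[1.8109, -3.7060]  x^+=[2.8553, 2.6297]  P^+=[0.1788 0.0148; 0.0148 0.1375]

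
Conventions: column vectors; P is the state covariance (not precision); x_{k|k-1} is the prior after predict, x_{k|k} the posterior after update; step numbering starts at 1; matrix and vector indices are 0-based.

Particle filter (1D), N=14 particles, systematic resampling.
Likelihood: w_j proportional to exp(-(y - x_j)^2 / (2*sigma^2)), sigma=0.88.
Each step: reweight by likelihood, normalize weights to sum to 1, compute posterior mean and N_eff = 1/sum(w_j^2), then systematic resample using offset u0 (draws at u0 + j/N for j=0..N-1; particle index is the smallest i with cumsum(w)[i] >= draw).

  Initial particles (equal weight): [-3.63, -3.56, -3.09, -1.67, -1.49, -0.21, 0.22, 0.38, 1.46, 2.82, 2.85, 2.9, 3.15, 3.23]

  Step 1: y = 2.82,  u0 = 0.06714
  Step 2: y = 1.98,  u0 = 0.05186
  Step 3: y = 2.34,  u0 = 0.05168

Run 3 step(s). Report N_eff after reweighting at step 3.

step 1: w=[0.0000, 0.0000, 0.0000, 0.0000, 0.0000, 0.0005, 0.0025, 0.0041, 0.0587, 0.1936, 0.1935, 0.1928, 0.1805, 0.1737]  mean=2.8742  Neff=5.6068  idx=[9, 9, 9, 10, 10, 10, 11, 11, 11, 12, 12, 13, 13, 13]
step 2: w=[0.0857, 0.0857, 0.0857, 0.0829, 0.0829, 0.0829, 0.0782, 0.0782, 0.0782, 0.0558, 0.0558, 0.0493, 0.0493, 0.0493]  mean=2.9437  Neff=13.4173  idx=[0, 1, 2, 3, 3, 4, 5, 6, 7, 8, 9, 10, 12, 13]
step 3: w=[0.0789, 0.0789, 0.0789, 0.0774, 0.0774, 0.0774, 0.0774, 0.0748, 0.0748, 0.0748, 0.0599, 0.0599, 0.0549, 0.0549]  mean=2.9318  Neff=13.7775  idx=[0, 1, 2, 3, 4, 5, 6, 7, 8, 8, 9, 11, 12, 13]

N_eff = 13.7775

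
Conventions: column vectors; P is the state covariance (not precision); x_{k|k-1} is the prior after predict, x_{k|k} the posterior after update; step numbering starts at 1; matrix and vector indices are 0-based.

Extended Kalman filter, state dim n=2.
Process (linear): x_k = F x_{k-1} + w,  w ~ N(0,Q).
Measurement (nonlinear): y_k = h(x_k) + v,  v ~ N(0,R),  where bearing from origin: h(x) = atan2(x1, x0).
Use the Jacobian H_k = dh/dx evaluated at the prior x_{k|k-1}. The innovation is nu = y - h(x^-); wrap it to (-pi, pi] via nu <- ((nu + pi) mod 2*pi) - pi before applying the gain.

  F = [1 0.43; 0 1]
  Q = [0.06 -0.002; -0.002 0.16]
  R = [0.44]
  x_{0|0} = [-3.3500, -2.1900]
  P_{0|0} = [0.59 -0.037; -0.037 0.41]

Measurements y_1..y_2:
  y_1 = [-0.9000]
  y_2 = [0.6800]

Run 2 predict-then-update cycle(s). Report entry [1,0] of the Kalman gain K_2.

K[1,0] = -0.1793

step 1: x^-=[-4.2917, -2.1900]  P^-=[0.6940 0.1373; 0.1373 0.5700]  H_jac=[0.0943 -0.1849]  S=[0.4609]  K=[0.0870; -0.2005]  nu=[1.7697]  x^+=[-4.1378, -2.5449]  P^+=[0.6905 0.1453; 0.1453 0.5515]
step 2: x^-=[-5.2321, -2.5449]  P^-=[0.9775 0.3805; 0.3805 0.7115]  H_jac=[0.0752 -0.1546]  S=[0.4537]  K=[0.0324; -0.1793]  nu=[-2.9143]  x^+=[-5.3264, -2.0223]  P^+=[0.9770 0.3831; 0.3831 0.6969]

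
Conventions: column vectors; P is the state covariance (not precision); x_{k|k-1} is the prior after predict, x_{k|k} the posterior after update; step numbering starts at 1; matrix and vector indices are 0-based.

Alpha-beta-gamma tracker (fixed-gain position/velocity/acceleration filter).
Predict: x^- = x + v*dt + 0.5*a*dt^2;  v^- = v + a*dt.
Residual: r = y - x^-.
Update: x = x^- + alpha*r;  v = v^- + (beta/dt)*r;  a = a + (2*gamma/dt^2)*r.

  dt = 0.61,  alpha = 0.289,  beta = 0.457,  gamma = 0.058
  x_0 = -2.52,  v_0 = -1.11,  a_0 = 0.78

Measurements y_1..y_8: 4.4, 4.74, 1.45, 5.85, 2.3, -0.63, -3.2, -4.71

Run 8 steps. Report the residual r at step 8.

resid = 6.8119

step 1: x_pred=-3.0520  r=7.4520  x^+=-0.8984  v^+=4.9487  a^+=3.1031
step 2: x_pred=2.6977  r=2.0423  x^+=3.2879  v^+=8.3717  a^+=3.7398
step 3: x_pred=9.0904  r=-7.6404  x^+=6.8823  v^+=4.9289  a^+=1.3579
step 4: x_pred=10.1416  r=-4.2916  x^+=8.9013  v^+=2.5421  a^+=0.0201
step 5: x_pred=10.4557  r=-8.1557  x^+=8.0987  v^+=-3.5558  a^+=-2.5224
step 6: x_pred=5.4604  r=-6.0904  x^+=3.7003  v^+=-9.6573  a^+=-4.4211
step 7: x_pred=-3.0132  r=-0.1868  x^+=-3.0672  v^+=-12.4941  a^+=-4.4793
step 8: x_pred=-11.5219  r=6.8119  x^+=-9.5533  v^+=-10.1231  a^+=-2.3557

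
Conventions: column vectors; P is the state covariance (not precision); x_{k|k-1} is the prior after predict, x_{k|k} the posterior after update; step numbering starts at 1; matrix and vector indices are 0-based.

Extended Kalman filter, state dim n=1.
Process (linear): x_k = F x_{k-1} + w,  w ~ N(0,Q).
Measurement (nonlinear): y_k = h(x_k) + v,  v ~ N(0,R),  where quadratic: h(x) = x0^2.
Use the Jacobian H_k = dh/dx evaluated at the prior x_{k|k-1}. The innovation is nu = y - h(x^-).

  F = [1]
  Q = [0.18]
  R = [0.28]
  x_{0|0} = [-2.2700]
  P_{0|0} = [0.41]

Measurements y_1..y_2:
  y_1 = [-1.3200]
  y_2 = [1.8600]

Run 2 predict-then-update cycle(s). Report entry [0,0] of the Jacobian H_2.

H_jac[0,0] = -1.7527

step 1: x^-=[-2.2700]  P^-=[0.5900]  H_jac=[-4.5400]  S=[12.4408]  K=[-0.2153]  nu=[-6.4729]  x^+=[-0.8763]  P^+=[0.0133]
step 2: x^-=[-0.8763]  P^-=[0.1933]  H_jac=[-1.7527]  S=[0.8737]  K=[-0.3877]  nu=[1.0920]  x^+=[-1.2997]  P^+=[0.0619]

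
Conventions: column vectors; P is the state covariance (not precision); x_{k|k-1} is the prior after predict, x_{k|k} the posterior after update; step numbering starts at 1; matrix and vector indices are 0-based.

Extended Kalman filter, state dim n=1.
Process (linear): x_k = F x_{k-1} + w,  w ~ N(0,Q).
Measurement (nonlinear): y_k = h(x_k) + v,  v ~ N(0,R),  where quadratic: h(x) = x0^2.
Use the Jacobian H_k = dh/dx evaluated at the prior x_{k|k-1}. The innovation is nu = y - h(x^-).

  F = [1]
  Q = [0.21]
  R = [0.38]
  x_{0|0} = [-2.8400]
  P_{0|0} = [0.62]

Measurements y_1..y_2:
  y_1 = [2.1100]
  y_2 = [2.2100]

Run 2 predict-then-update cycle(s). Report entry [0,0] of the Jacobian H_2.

step 1: x^-=[-2.8400]  P^-=[0.8300]  H_jac=[-5.6800]  S=[27.1578]  K=[-0.1736]  nu=[-5.9556]  x^+=[-1.8062]  P^+=[0.0116]
step 2: x^-=[-1.8062]  P^-=[0.2216]  H_jac=[-3.6123]  S=[3.2718]  K=[-0.2447]  nu=[-1.0522]  x^+=[-1.5487]  P^+=[0.0257]

H_jac[0,0] = -3.6123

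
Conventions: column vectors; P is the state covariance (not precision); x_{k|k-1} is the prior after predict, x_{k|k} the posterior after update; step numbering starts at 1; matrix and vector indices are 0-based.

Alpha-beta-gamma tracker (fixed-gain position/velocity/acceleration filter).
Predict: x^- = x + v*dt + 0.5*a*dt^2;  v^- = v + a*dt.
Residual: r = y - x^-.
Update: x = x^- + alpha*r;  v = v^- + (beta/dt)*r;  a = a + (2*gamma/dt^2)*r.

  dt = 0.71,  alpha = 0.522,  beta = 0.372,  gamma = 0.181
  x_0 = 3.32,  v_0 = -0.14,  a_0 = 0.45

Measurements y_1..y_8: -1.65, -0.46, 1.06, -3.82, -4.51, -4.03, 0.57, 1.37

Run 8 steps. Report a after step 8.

a_post = 4.1862

step 1: x_pred=3.3340  r=-4.9840  x^+=0.7324  v^+=-2.4318  a^+=-3.1291
step 2: x_pred=-1.7829  r=1.3229  x^+=-1.0924  v^+=-3.9604  a^+=-2.1791
step 3: x_pred=-4.4534  r=5.5134  x^+=-1.5754  v^+=-2.6188  a^+=1.7802
step 4: x_pred=-2.9860  r=-0.8340  x^+=-3.4214  v^+=-1.7918  a^+=1.1813
step 5: x_pred=-4.3958  r=-0.1142  x^+=-4.4554  v^+=-1.0129  a^+=1.0993
step 6: x_pred=-4.8975  r=0.8675  x^+=-4.4446  v^+=0.2221  a^+=1.7222
step 7: x_pred=-3.8528  r=4.4228  x^+=-1.5441  v^+=3.7622  a^+=4.8983
step 8: x_pred=2.3617  r=-0.9917  x^+=1.8440  v^+=6.7205  a^+=4.1862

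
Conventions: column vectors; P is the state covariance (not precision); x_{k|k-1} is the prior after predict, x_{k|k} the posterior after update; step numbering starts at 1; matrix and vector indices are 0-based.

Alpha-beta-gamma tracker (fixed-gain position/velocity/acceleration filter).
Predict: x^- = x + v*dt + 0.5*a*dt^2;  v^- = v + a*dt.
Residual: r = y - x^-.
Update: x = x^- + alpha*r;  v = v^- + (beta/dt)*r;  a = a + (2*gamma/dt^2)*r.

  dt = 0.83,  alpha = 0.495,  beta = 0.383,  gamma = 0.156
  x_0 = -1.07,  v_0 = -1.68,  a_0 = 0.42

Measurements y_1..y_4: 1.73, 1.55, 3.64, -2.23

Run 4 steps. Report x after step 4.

step 1: x_pred=-2.3197  r=4.0497  x^+=-0.3151  v^+=0.5373  a^+=2.2541
step 2: x_pred=0.9073  r=0.6427  x^+=1.2254  v^+=2.7048  a^+=2.5452
step 3: x_pred=4.3471  r=-0.7071  x^+=3.9971  v^+=4.4910  a^+=2.2249
step 4: x_pred=8.4910  r=-10.7210  x^+=3.1841  v^+=1.3905  a^+=-2.6306

x_post = 3.1841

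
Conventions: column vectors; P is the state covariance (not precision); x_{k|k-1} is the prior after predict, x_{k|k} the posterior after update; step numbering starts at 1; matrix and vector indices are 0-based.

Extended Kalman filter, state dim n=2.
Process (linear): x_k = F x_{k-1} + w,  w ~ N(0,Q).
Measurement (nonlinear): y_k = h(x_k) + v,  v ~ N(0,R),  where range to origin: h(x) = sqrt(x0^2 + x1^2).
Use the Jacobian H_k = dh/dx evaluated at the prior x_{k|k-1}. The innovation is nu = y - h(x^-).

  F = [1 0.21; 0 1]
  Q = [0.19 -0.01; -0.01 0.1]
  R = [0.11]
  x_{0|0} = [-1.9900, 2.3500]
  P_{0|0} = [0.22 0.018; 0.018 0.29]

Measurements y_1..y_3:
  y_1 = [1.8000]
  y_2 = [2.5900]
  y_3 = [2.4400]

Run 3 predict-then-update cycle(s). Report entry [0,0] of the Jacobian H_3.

step 1: x^-=[-1.4965, 2.3500]  P^-=[0.4303 0.0689; 0.0689 0.3900]  H_jac=[-0.5371 0.8435]  S=[0.4492]  K=[-0.3852; 0.6499]  nu=[-0.9860]  x^+=[-1.1167, 1.7091]  P^+=[0.3637 0.1814; 0.1814 0.2003]
step 2: x^-=[-0.7577, 1.7091]  P^-=[0.6387 0.2134; 0.2134 0.3003]  H_jac=[-0.4053 0.9142]  S=[0.3077]  K=[-0.2072; 0.6110]  nu=[0.7204]  x^+=[-0.9070, 2.1493]  P^+=[0.6255 0.2524; 0.2524 0.1854]
step 3: x^-=[-0.4557, 2.1493]  P^-=[0.9297 0.2813; 0.2813 0.2854]  H_jac=[-0.2074 0.9783]  S=[0.3090]  K=[0.2666; 0.7148]  nu=[0.2429]  x^+=[-0.3909, 2.3229]  P^+=[0.9077 0.2224; 0.2224 0.1275]

H_jac[0,0] = -0.2074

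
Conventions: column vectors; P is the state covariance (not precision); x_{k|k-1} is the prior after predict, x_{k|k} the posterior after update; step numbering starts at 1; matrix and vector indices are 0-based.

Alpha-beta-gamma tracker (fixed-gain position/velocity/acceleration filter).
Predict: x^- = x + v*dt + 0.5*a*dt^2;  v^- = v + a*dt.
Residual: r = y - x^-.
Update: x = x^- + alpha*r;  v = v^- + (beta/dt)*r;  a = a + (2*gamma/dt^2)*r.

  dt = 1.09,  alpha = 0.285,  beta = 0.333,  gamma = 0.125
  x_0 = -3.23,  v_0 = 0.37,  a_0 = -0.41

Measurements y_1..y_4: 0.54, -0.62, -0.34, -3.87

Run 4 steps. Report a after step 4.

a_post = -1.2212

step 1: x_pred=-3.0703  r=3.6103  x^+=-2.0413  v^+=1.0261  a^+=0.3497
step 2: x_pred=-0.7152  r=0.0952  x^+=-0.6881  v^+=1.4363  a^+=0.3697
step 3: x_pred=1.0971  r=-1.4371  x^+=0.6875  v^+=1.4002  a^+=0.0673
step 4: x_pred=2.2538  r=-6.1238  x^+=0.5085  v^+=-0.3972  a^+=-1.2212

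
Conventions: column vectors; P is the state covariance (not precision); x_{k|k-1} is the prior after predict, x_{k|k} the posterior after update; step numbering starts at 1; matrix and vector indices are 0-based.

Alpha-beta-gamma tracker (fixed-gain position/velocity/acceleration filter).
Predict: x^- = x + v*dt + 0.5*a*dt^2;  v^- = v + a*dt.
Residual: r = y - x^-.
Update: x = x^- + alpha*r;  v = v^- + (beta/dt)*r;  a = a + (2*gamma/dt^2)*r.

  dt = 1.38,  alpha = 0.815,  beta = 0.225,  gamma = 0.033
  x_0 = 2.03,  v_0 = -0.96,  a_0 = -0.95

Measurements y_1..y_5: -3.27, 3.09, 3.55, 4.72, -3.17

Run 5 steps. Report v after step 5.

step 1: x_pred=-0.1994  r=-3.0706  x^+=-2.7019  v^+=-2.7716  a^+=-1.0564
step 2: x_pred=-7.5327  r=10.6227  x^+=1.1248  v^+=-2.4975  a^+=-0.6883
step 3: x_pred=-2.9772  r=6.5272  x^+=2.3425  v^+=-2.3831  a^+=-0.4621
step 4: x_pred=-1.3862  r=6.1062  x^+=3.5903  v^+=-2.0252  a^+=-0.2504
step 5: x_pred=0.5571  r=-3.7271  x^+=-2.4805  v^+=-2.9785  a^+=-0.3796

v_post = -2.9785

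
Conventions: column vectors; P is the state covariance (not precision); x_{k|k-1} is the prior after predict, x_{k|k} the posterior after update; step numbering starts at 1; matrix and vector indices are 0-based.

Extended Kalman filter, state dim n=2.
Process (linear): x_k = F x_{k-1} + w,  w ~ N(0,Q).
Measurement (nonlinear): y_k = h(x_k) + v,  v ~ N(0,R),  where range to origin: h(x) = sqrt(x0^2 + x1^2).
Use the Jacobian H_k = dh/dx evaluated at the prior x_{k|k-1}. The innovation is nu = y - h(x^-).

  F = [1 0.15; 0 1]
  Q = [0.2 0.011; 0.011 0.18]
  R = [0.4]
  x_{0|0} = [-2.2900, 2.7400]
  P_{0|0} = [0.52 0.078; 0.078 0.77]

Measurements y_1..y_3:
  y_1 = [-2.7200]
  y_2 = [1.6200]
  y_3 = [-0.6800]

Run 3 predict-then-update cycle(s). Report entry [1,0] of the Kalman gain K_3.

step 1: x^-=[-1.8790, 2.7400]  P^-=[0.7607 0.2045; 0.2045 0.9500]  H_jac=[-0.5656 0.8247]  S=[1.0987]  K=[-0.2381; 0.6078]  nu=[-6.0424]  x^+=[-0.4404, -0.9327]  P^+=[0.6984 0.3635; 0.3635 0.5441]
step 2: x^-=[-0.5803, -0.9327]  P^-=[1.0197 0.4561; 0.4561 0.7241]  H_jac=[-0.5283 -0.8491]  S=[1.6158]  K=[-0.5731; -0.5296]  nu=[0.5215]  x^+=[-0.8792, -1.2089]  P^+=[0.4891 -0.0343; -0.0343 0.2709]
step 3: x^-=[-1.0605, -1.2089]  P^-=[0.6849 0.0173; 0.0173 0.4509]  H_jac=[-0.6595 -0.7517]  S=[0.9698]  K=[-0.4791; -0.3613]  nu=[-2.2882]  x^+=[0.0358, -0.3823]  P^+=[0.4622 -0.1505; -0.1505 0.3243]

K[1,0] = -0.3613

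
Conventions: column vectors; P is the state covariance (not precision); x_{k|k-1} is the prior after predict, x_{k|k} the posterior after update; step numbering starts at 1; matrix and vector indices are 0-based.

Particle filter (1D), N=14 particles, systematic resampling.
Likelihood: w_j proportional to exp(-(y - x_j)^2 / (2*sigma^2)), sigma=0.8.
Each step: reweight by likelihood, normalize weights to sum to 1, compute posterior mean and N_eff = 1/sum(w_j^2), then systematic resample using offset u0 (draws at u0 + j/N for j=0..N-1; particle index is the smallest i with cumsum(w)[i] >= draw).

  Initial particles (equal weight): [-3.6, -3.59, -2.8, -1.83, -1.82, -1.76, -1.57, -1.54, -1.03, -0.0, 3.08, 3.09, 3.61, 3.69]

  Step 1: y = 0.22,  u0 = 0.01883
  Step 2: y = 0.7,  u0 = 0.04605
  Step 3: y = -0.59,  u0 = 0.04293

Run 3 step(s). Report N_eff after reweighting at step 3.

N_eff = 13.9850

step 1: w=[0.0000, 0.0000, 0.0005, 0.0241, 0.0249, 0.0300, 0.0526, 0.0571, 0.1896, 0.6188, 0.0011, 0.0010, 0.0001, 0.0001]  mean=-0.5027  Neff=2.3416  idx=[3, 6, 7, 8, 8, 8, 9, 9, 9, 9, 9, 9, 9, 9]
step 2: w=[0.0012, 0.0031, 0.0034, 0.0167, 0.0167, 0.0167, 0.1178, 0.1178, 0.1178, 0.1178, 0.1178, 0.1178, 0.1178, 0.1178]  mean=-0.0638  Neff=8.9404  idx=[5, 6, 7, 7, 8, 8, 9, 10, 10, 11, 11, 12, 13, 13]
step 3: w=[0.0799, 0.0708, 0.0708, 0.0708, 0.0708, 0.0708, 0.0708, 0.0708, 0.0708, 0.0708, 0.0708, 0.0708, 0.0708, 0.0708]  mean=-0.0823  Neff=13.9850  idx=[0, 1, 2, 3, 4, 5, 6, 7, 8, 9, 10, 11, 12, 13]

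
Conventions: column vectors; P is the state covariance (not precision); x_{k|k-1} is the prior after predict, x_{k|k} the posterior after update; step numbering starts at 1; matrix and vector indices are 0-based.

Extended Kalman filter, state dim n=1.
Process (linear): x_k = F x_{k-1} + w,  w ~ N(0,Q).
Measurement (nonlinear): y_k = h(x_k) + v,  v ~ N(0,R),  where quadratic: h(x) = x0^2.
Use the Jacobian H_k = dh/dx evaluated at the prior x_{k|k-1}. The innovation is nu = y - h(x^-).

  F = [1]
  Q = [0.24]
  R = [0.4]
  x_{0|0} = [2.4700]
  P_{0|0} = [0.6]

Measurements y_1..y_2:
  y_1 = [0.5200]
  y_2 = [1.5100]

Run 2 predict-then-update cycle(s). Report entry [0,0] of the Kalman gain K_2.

K[0,0] = 0.3033

step 1: x^-=[2.4700]  P^-=[0.8400]  H_jac=[4.9400]  S=[20.8990]  K=[0.1986]  nu=[-5.5809]  x^+=[1.3619]  P^+=[0.0161]
step 2: x^-=[1.3619]  P^-=[0.2561]  H_jac=[2.7238]  S=[2.2998]  K=[0.3033]  nu=[-0.3447]  x^+=[1.2573]  P^+=[0.0445]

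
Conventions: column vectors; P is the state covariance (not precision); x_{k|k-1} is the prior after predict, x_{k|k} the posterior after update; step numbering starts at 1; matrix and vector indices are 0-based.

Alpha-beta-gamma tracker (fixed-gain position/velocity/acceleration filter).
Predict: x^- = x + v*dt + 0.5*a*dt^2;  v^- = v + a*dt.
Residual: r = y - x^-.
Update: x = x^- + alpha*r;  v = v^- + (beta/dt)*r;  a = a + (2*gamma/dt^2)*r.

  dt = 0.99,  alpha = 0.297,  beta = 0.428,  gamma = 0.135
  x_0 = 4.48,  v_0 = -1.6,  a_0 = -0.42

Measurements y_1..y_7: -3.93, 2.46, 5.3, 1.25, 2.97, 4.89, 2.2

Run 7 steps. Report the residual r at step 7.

step 1: x_pred=2.6902  r=-6.6202  x^+=0.7240  v^+=-4.8779  a^+=-2.2437
step 2: x_pred=-5.2046  r=7.6646  x^+=-2.9282  v^+=-3.7856  a^+=-0.1323
step 3: x_pred=-6.7408  r=12.0408  x^+=-3.1647  v^+=1.2890  a^+=3.1847
step 4: x_pred=-0.3279  r=1.5779  x^+=0.1408  v^+=5.1240  a^+=3.6194
step 5: x_pred=6.9873  r=-4.0173  x^+=5.7941  v^+=6.9705  a^+=2.5127
step 6: x_pred=13.9263  r=-9.0363  x^+=11.2425  v^+=5.5515  a^+=0.0234
step 7: x_pred=16.7500  r=-14.5500  x^+=12.4286  v^+=-0.7156  a^+=-3.9849

resid = -14.5500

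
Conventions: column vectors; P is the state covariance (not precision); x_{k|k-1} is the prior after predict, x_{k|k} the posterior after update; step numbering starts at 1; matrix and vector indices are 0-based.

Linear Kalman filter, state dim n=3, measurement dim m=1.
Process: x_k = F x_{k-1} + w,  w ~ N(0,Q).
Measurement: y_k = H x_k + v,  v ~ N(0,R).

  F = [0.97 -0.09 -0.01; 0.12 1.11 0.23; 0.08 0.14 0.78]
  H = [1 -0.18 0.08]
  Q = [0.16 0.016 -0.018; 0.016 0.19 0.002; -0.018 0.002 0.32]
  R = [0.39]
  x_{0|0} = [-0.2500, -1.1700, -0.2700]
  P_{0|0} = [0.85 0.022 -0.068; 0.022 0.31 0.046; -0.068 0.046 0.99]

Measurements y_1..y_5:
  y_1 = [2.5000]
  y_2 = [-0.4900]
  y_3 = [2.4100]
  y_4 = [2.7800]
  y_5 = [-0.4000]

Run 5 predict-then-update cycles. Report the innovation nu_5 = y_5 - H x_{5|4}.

step 1: x^-=[-0.1345, -1.3908, -0.3944]  P^-=[0.9599 0.0886 -0.0155; 0.0886 0.6622 0.2720; -0.0155 0.2720 0.9359]  S=[1.3352]  K=[0.7061; -0.0066; 0.0078]  nu=[2.4157]  x^+=[1.5712, -1.4068, -0.3756]  P^+=[0.2943 0.0948 -0.0229; 0.0948 0.6621 0.2720; -0.0229 0.2720 0.9358]
step 2: x^-=[1.6544, -1.4594, -0.3642]  P^-=[0.4267 0.0693 -0.0354; 0.0693 1.2224 0.5273; -0.0354 0.5273 0.9629]  S=[0.8167]  K=[0.5038; -0.1329; -0.0652]  nu=[-2.3780]  x^+=[0.4565, -1.1434, -0.2091]  P^+=[0.2195 0.1240 -0.0085; 0.1240 1.2080 0.5203; -0.0085 0.5203 0.9594]
step 3: x^-=[0.5478, -1.2625, -0.2867]  P^-=[0.3558 0.0324 -0.0514; 0.0324 2.0305 0.8433; -0.0514 0.8433 1.0441]  S=[0.7741]  K=[0.4468; -0.3431; -0.1546]  nu=[1.6579]  x^+=[1.2886, -1.8314, -0.5430]  P^+=[0.2013 0.1511 0.0020; 0.1511 1.9393 0.8022; 0.0020 0.8022 1.0256]
step 4: x^-=[1.4202, -2.0031, -0.5769]  P^-=[0.3402 -0.0207 -0.0713; -0.0207 3.0865 1.2259; -0.0713 1.2259 1.1621]  S=[0.7984]  K=[0.4237; -0.5989; -0.2492]  nu=[1.0454]  x^+=[1.8631, -2.6292, -0.8374]  P^+=[0.1969 0.1819 0.0130; 0.1819 2.8001 1.1067; 0.0130 1.1067 1.1125]
step 5: x^-=[2.0522, -2.8875, -0.8722]  P^-=[0.3381 -0.0818 -0.0927; -0.0818 4.3160 1.6531; -0.0927 1.6531 1.3004]  S=[0.8432]  K=[0.4096; -0.8615; -0.3394]  nu=[-2.9021]  x^+=[0.8635, -0.3874, 0.1129]  P^+=[0.1966 0.2157 0.0245; 0.2157 3.6902 1.4065; 0.0245 1.4065 1.2033]

innov = [-2.9021]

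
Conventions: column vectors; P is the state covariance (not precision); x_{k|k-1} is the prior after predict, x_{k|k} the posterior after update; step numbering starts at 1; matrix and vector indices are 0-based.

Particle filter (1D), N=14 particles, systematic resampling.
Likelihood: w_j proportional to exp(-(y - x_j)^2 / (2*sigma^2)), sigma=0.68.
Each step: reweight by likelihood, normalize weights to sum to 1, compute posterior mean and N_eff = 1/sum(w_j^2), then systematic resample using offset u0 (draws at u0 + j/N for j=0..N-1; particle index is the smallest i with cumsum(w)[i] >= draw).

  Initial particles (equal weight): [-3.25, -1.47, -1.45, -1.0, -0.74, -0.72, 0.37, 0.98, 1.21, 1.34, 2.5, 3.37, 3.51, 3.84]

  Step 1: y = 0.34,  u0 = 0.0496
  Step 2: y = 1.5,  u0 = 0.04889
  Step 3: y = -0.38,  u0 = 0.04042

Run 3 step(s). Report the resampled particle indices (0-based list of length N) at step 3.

resampled_idx = [0, 0, 0, 1, 1, 1, 2, 2, 2, 3, 4, 5, 8, 12]

step 1: w=[0.0000, 0.0090, 0.0097, 0.0447, 0.0882, 0.0924, 0.3111, 0.1999, 0.1373, 0.1056, 0.0020, 0.0000, 0.0000, 0.0000]  mean=0.4200  Neff=5.3983  idx=[3, 4, 5, 6, 6, 6, 6, 6, 7, 7, 8, 8, 9, 9]
step 2: w=[0.0002, 0.0007, 0.0007, 0.0385, 0.0385, 0.0385, 0.0385, 0.0385, 0.1143, 0.1143, 0.1398, 0.1398, 0.1489, 0.1489]  mean=1.0314  Neff=8.5499  idx=[4, 6, 7, 8, 9, 9, 10, 10, 11, 11, 12, 12, 13, 13]
step 3: w=[0.2211, 0.2211, 0.2211, 0.0550, 0.0550, 0.0550, 0.0264, 0.0264, 0.0264, 0.0264, 0.0166, 0.0166, 0.0166, 0.0166]  mean=0.6236  Neff=6.2666  idx=[0, 0, 0, 1, 1, 1, 2, 2, 2, 3, 4, 5, 8, 12]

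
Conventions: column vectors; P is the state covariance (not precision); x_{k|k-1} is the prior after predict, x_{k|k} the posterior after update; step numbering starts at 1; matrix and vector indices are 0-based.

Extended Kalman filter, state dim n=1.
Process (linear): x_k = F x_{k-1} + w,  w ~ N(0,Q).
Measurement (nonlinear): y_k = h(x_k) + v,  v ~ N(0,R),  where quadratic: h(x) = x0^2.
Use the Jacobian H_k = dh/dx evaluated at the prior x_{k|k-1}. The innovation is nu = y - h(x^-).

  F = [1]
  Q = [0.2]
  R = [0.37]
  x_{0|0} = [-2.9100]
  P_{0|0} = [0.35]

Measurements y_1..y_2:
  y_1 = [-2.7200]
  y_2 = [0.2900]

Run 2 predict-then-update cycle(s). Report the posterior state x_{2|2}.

x_post = [-0.7633]

step 1: x^-=[-2.9100]  P^-=[0.5500]  H_jac=[-5.8200]  S=[18.9998]  K=[-0.1685]  nu=[-11.1881]  x^+=[-1.0251]  P^+=[0.0107]
step 2: x^-=[-1.0251]  P^-=[0.2107]  H_jac=[-2.0502]  S=[1.2557]  K=[-0.3440]  nu=[-0.7608]  x^+=[-0.7633]  P^+=[0.0621]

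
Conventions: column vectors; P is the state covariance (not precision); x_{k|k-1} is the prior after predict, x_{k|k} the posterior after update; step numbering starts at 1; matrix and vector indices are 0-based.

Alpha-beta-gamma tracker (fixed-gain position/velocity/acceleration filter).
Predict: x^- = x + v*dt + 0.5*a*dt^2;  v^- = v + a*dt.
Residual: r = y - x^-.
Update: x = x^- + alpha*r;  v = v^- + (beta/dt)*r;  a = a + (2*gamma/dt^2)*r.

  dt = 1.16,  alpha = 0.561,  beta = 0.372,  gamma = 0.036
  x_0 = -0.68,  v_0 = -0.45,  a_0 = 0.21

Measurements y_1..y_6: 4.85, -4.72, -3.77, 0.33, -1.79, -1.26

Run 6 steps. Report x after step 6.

step 1: x_pred=-1.0607  r=5.9107  x^+=2.2552  v^+=1.6891  a^+=0.5263
step 2: x_pred=4.5686  r=-9.2886  x^+=-0.6423  v^+=-0.6792  a^+=0.0293
step 3: x_pred=-1.4105  r=-2.3595  x^+=-2.7342  v^+=-1.4019  a^+=-0.0970
step 4: x_pred=-4.4257  r=4.7557  x^+=-1.7577  v^+=0.0106  a^+=0.1575
step 5: x_pred=-1.6394  r=-0.1506  x^+=-1.7239  v^+=0.1450  a^+=0.1494
step 6: x_pred=-1.4552  r=0.1952  x^+=-1.3457  v^+=0.3809  a^+=0.1599

x_post = -1.3457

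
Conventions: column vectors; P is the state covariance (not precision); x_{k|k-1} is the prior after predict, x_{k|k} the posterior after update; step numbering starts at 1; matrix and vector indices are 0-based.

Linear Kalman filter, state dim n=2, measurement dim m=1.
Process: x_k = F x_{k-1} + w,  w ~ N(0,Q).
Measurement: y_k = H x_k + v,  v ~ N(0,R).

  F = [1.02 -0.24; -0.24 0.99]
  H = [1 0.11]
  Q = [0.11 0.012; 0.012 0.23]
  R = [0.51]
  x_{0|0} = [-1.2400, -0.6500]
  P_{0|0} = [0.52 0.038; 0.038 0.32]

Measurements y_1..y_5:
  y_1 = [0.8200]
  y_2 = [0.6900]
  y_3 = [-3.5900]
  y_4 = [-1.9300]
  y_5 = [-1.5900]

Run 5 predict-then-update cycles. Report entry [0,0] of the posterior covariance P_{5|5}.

step 1: x^-=[-1.1088, -0.3459]  P^-=[0.6508 -0.1508; -0.1508 0.5555]  S=[1.1344]  K=[0.5591; -0.0790]  nu=[1.9668]  x^+=[-0.0091, -0.5014]  P^+=[0.2962 -0.1006; -0.1006 0.5484]
step 2: x^-=[0.1110, -0.4942]  P^-=[0.4990 -0.2982; -0.2982 0.8324]  S=[0.9535]  K=[0.4890; -0.2168]  nu=[0.6333]  x^+=[0.4207, -0.6314]  P^+=[0.2711 -0.1972; -0.1972 0.7876]
step 3: x^-=[0.5807, -0.7261]  P^-=[0.5339 -0.4520; -0.4520 1.1113]  S=[0.9579]  K=[0.5055; -0.3442]  nu=[-4.0908]  x^+=[-1.4871, 0.6820]  P^+=[0.2892 -0.2853; -0.2853 0.9978]
step 4: x^-=[-1.6805, 1.0321]  P^-=[0.6080 -0.6004; -0.6004 1.3601]  S=[1.0024]  K=[0.5407; -0.4497]  nu=[-0.3630]  x^+=[-1.8768, 1.1953]  P^+=[0.3150 -0.3567; -0.3567 1.1574]
step 5: x^-=[-2.2012, 1.6338]  P^-=[0.6790 -0.7208; -0.7208 1.5520]  S=[1.0492]  K=[0.5716; -0.5243]  nu=[0.4315]  x^+=[-1.9546, 1.4076]  P^+=[0.3362 -0.4064; -0.4064 1.2636]

P_post[0,0] = 0.3362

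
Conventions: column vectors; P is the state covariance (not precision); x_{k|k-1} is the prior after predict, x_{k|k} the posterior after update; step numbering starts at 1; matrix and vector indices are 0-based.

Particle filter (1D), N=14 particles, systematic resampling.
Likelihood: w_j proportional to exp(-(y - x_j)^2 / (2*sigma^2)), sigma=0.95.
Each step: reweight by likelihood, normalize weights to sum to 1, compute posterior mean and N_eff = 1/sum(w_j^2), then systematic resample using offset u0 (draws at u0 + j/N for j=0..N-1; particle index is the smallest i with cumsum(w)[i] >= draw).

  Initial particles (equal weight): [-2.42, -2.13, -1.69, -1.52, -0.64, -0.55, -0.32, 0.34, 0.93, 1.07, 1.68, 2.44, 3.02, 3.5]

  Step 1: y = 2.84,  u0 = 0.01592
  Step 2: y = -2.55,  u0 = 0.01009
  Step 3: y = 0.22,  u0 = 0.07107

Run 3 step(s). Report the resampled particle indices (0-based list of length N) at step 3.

step 1: w=[0.0000, 0.0000, 0.0000, 0.0000, 0.0003, 0.0005, 0.0011, 0.0089, 0.0378, 0.0503, 0.1354, 0.2611, 0.2803, 0.2242]  mean=2.5868  Neff=4.5586  idx=[8, 9, 10, 10, 11, 11, 11, 12, 12, 12, 12, 13, 13, 13]
step 2: w=[0.6023, 0.3472, 0.0245, 0.0245, 0.0005, 0.0005, 0.0005, 0.0000, 0.0000, 0.0000, 0.0000, 0.0000, 0.0000, 0.0000]  mean=1.0177  Neff=2.0640  idx=[0, 0, 0, 0, 0, 0, 0, 0, 0, 1, 1, 1, 1, 1]
step 3: w=[0.0745, 0.0745, 0.0745, 0.0745, 0.0745, 0.0745, 0.0745, 0.0745, 0.0745, 0.0660, 0.0660, 0.0660, 0.0660, 0.0660]  mean=0.9762  Neff=13.9548  idx=[0, 1, 2, 3, 4, 5, 6, 7, 8, 9, 10, 11, 12, 13]

resampled_idx = [0, 1, 2, 3, 4, 5, 6, 7, 8, 9, 10, 11, 12, 13]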